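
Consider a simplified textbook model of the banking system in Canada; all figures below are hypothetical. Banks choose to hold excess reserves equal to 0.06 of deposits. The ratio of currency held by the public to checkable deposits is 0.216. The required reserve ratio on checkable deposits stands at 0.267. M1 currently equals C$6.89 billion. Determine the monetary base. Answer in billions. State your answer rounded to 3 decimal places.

C$3.077 billion

The money multiplier is m = (1 + c) / (rr + e + c) = (1 + 0.216) / (0.267 + 0.06 + 0.216) ≈ 2.23941.
MB = M / m = 6.89 / 2.23941 ≈ 3.0767 billion.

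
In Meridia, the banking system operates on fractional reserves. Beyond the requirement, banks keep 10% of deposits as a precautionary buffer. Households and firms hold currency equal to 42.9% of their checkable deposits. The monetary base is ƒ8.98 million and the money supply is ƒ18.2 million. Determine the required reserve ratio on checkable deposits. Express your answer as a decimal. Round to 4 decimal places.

0.1761

Using m = M/MB = 18.2/8.98 ≈ 2.026726. Since m = (1 + c)/(c + rr + e), the denominator satisfies c + rr + e = (1 + c)/m = (1 + 0.429) / 2.026726 ≈ 0.705078.
With c = 0.429 and e = 0.1, the required reserve ratio on checkable deposits is 0.705078 − 0.429 − 0.1 = 0.176078.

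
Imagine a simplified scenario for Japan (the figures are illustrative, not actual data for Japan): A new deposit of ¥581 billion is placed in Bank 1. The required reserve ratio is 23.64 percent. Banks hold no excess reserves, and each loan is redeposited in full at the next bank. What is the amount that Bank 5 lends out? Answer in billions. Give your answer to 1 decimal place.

¥150.8 billion

Each bank lends a fraction (1 − rr) = 0.7636 of the deposit it receives, so Bank 5 receives 581·0.7636^4 and lends 581·0.7636^5 ≈ 150.8363 billion.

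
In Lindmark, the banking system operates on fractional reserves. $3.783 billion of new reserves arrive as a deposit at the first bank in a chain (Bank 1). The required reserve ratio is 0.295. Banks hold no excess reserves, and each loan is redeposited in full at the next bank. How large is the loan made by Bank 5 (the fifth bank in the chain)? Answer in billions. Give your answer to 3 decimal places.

Each bank lends a fraction (1 − rr) = 0.7050 of the deposit it receives, so Bank 5 receives 3.783·0.7050^4 and lends 3.783·0.7050^5 ≈ 0.6588 billion.

$0.659 billion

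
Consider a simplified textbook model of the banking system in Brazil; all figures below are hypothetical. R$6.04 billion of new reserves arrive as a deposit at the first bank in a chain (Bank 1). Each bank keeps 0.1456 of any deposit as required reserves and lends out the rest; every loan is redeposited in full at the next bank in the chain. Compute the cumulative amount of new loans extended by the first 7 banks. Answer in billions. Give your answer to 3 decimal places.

R$23.663 billion

Bank i lends (1 − rr)^i of the original deposit: Bank 1 lends 6.04·0.8544 ≈ 5.1606, Bank 2 lends 6.04·0.8544² ≈ 4.4092, and so on.
Summing a geometric series: total = 6.04·[0.8544·(1 − 0.8544^7) / (1 − 0.8544)] ≈ 23.6630 billion.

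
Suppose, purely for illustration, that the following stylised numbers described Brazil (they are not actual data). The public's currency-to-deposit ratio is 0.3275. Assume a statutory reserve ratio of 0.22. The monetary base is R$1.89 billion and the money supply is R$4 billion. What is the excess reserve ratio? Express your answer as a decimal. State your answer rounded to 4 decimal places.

0.0797

Using m = M/MB = 4/1.89 ≈ 2.116402. Since m = (1 + c)/(c + rr + e), the denominator satisfies c + rr + e = (1 + c)/m = (1 + 0.3275) / 2.116402 ≈ 0.627244.
With c = 0.3275 and rr = 0.22, the excess reserve ratio is 0.627244 − 0.3275 − 0.22 = 0.079744.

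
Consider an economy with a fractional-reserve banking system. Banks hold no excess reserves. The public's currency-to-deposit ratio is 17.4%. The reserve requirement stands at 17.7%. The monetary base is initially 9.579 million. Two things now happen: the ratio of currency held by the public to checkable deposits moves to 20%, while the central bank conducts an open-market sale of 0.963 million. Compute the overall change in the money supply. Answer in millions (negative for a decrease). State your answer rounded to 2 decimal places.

Before: m₁ = (1 + 0.174) / (0.177 + 0.174) ≈ 3.3447, MB₁ = 9.579, so M₁ = 3.3447 × 9.579 ≈ 32.0389 million.
After: m₂ = (1 + 0.2) / (0.177 + 0.2) ≈ 3.1830, MB₂ = 9.579 − 0.963 = 8.616, so M₂ = 3.1830 × 8.616 ≈ 27.4247 million.
ΔM = M₂ − M₁ = 27.4247 − 32.0389 = -4.6142 million.

-4.61 million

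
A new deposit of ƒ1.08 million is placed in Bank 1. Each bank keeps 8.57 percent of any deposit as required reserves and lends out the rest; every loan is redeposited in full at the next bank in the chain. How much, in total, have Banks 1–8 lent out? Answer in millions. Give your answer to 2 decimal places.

ƒ5.90 million

Bank i lends (1 − rr)^i of the original deposit: Bank 1 lends 1.08·0.9143 ≈ 0.9874, Bank 2 lends 1.08·0.9143² ≈ 0.9028, and so on.
Summing a geometric series: total = 1.08·[0.9143·(1 − 0.9143^8) / (1 − 0.9143)] ≈ 5.8956 million.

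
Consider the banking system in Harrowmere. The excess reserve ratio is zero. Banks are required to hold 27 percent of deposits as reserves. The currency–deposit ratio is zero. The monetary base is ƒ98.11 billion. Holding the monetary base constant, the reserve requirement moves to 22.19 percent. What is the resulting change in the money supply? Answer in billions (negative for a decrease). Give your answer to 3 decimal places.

Initially m₁ = 1 / (0.27) ≈ 3.703704, so M₁ = 3.703704 × 98.11 ≈ 363.3704 billion.
After the change m₂ = 1 / (0.2219) ≈ 4.506534, so M₂ = 4.506534 × 98.11 ≈ 442.1361 billion.
ΔM = M₂ − M₁ = 442.1361 − 363.3704 = 78.7657 billion.

ƒ78.766 billion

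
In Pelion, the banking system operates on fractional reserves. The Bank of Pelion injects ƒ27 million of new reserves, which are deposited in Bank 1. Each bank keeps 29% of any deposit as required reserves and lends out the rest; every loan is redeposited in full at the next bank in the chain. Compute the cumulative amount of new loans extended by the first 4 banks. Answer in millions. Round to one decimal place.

ƒ49.3 million

Bank i lends (1 − rr)^i of the original deposit: Bank 1 lends 27·0.7100 = 19.1700, Bank 2 lends 27·0.7100² = 13.6107, and so on.
Summing a geometric series: total = 27·[0.7100·(1 − 0.7100^4) / (1 − 0.7100)] ≈ 49.3055 million.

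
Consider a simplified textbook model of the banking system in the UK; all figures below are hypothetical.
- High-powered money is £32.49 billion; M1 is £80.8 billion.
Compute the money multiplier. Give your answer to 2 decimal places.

2.49

The money multiplier is m = M / MB = 80.8 / 32.49 ≈ 2.48692.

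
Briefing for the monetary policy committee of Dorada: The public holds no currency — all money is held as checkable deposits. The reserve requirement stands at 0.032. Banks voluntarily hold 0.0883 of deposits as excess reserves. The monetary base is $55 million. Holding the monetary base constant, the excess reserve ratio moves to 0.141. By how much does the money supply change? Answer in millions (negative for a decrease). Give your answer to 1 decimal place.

Initially m₁ = 1 / (0.032 + 0.0883) ≈ 8.3126, so M₁ = 8.3126 × 55 = 457.193 million.
After the change m₂ = 1 / (0.032 + 0.141) ≈ 5.7803, so M₂ = 5.7803 × 55 = 317.9165 million.
ΔM = M₂ − M₁ = 317.9165 − 457.193 = -139.2765 million.

-139.3 million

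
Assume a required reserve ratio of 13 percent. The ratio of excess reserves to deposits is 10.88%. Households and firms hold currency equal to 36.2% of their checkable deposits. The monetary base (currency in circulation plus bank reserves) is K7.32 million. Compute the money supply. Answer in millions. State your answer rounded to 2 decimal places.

The money multiplier is m = (1 + c) / (rr + e + c) = (1 + 0.362) / (0.13 + 0.1088 + 0.362) ≈ 2.2670.
So M = m × MB = 2.2670 × 7.32 ≈ 16.5944 million.

K16.59 million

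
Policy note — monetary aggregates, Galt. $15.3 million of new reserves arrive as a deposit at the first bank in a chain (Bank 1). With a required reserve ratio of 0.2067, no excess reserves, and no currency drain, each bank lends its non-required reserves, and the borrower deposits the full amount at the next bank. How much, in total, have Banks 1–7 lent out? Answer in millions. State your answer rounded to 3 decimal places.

Bank i lends (1 − rr)^i of the original deposit: Bank 1 lends 15.3·0.7933 ≈ 12.1375, Bank 2 lends 15.3·0.7933² ≈ 9.6287, and so on.
Summing a geometric series: total = 15.3·[0.7933·(1 − 0.7933^7) / (1 − 0.7933)] ≈ 47.1098 million.

$47.110 million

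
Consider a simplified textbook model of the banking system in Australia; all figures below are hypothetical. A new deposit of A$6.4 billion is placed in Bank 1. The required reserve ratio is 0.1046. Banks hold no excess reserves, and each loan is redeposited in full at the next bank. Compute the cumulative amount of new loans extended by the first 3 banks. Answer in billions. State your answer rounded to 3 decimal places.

A$15.456 billion

Bank i lends (1 − rr)^i of the original deposit: Bank 1 lends 6.4·0.8954 ≈ 5.7306, Bank 2 lends 6.4·0.8954² ≈ 5.1311, and so on.
Summing a geometric series: total = 6.4·[0.8954·(1 − 0.8954^3) / (1 − 0.8954)] ≈ 15.4561 billion.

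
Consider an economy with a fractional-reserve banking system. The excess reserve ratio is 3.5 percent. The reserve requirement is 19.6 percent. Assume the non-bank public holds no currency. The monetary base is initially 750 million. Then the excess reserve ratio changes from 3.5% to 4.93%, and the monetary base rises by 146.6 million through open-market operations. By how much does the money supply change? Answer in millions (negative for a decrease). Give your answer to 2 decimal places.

Before: m₁ = 1 / (0.196 + 0.035) ≈ 4.329004, MB₁ = 750, so M₁ = 4.329004 × 750 = 3246.753 million.
After: m₂ = 1 / (0.196 + 0.0493) ≈ 4.076641, MB₂ = 750 + 146.6 = 896.6, so M₂ = 4.076641 × 896.6 ≈ 3655.1163 million.
ΔM = M₂ − M₁ = 3655.1163 − 3246.753 = 408.3633 million.

408.36 million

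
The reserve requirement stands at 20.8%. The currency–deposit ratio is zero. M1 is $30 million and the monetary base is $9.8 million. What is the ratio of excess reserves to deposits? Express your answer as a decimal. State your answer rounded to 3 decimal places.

0.119

Using m = M/MB = 30/9.8 ≈ 3.061224. Since m = (1 + c)/(c + rr + e), the denominator satisfies c + rr + e = (1 + c)/m = (1 + 0) / 3.061224 ≈ 0.326667.
With c = 0 and rr = 0.208, the ratio of excess reserves to deposits is 0.326667 − 0 − 0.208 = 0.118667.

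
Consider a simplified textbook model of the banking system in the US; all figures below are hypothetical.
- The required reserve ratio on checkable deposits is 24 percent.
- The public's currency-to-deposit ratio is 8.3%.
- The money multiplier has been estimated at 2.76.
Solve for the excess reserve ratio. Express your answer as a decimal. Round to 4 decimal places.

Using m = 2.76. Since m = (1 + c)/(c + rr + e), the denominator satisfies c + rr + e = (1 + c)/m = (1 + 0.083) / 2.76 ≈ 0.392391.
With c = 0.083 and rr = 0.24, the excess reserve ratio is 0.392391 − 0.083 − 0.24 = 0.069391.

0.0694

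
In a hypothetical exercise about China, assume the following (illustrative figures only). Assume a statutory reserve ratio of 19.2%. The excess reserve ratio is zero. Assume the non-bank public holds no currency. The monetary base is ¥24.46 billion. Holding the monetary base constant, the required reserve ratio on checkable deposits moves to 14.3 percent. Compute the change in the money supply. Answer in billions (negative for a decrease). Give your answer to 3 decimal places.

Initially m₁ = 1 / (0.192) ≈ 5.208333, so M₁ = 5.208333 × 24.46 ≈ 127.3958 billion.
After the change m₂ = 1 / (0.143) ≈ 6.993007, so M₂ = 6.993007 × 24.46 ≈ 171.049 billion.
ΔM = M₂ − M₁ = 171.049 − 127.3958 = 43.6532 billion.

¥43.653 billion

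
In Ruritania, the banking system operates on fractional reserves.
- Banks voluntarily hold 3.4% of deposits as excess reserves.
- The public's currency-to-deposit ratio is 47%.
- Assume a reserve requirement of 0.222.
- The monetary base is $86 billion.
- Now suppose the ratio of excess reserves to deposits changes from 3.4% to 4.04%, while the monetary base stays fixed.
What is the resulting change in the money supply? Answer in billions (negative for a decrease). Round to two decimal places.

-1.52 billion

Initially m₁ = (1 + 0.47) / (0.222 + 0.034 + 0.47) ≈ 2.02479, so M₁ = 2.02479 × 86 ≈ 174.1319 billion.
After the change m₂ = (1 + 0.47) / (0.222 + 0.0404 + 0.47) ≈ 2.00710, so M₂ = 2.00710 × 86 = 172.6106 billion.
ΔM = M₂ − M₁ = 172.6106 − 174.1319 = -1.5213 billion.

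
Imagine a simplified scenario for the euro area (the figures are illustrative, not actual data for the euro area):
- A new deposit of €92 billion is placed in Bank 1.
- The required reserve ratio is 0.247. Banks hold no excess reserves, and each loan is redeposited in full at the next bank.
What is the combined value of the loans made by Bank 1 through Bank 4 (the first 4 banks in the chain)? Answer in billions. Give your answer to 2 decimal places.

€190.30 billion

Bank i lends (1 − rr)^i of the original deposit: Bank 1 lends 92·0.7530 = 69.2760, Bank 2 lends 92·0.7530² ≈ 52.1648, and so on.
Summing a geometric series: total = 92·[0.7530·(1 − 0.7530^4) / (1 − 0.7530)] ≈ 190.2989 billion.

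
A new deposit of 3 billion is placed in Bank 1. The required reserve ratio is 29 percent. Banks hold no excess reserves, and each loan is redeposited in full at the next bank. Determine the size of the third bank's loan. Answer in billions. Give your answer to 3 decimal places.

1.074 billion

Each bank lends a fraction (1 − rr) = 0.7100 of the deposit it receives, so Bank 3 receives 3·0.7100^2 and lends 3·0.7100^3 ≈ 1.0737 billion.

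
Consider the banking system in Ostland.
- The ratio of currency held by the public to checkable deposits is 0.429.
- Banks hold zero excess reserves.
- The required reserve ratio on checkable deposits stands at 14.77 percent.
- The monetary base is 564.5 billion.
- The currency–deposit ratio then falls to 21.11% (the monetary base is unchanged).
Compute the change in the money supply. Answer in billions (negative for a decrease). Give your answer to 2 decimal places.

Initially m₁ = (1 + 0.429) / (0.1477 + 0.429) ≈ 2.477891, so M₁ = 2.477891 × 564.5 ≈ 1398.7695 billion.
After the change m₂ = (1 + 0.2111) / (0.1477 + 0.2111) ≈ 3.375418, so M₂ = 3.375418 × 564.5 ≈ 1905.4235 billion.
ΔM = M₂ − M₁ = 1905.4235 − 1398.7695 = 506.654 billion.

506.65 billion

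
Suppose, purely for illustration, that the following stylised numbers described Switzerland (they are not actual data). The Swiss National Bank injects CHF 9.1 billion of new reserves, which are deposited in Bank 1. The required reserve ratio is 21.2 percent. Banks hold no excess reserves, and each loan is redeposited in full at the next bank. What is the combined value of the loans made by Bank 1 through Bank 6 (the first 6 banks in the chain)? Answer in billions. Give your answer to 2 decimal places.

CHF 25.73 billion

Bank i lends (1 − rr)^i of the original deposit: Bank 1 lends 9.1·0.7880 = 7.1708, Bank 2 lends 9.1·0.7880² ≈ 5.6506, and so on.
Summing a geometric series: total = 9.1·[0.7880·(1 − 0.7880^6) / (1 − 0.7880)] ≈ 25.7263 billion.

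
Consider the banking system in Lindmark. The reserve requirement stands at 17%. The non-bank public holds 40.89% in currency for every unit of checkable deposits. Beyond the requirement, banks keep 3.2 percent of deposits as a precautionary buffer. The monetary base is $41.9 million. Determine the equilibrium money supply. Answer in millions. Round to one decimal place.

The money multiplier is m = (1 + c) / (rr + e + c) = (1 + 0.4089) / (0.17 + 0.032 + 0.4089) ≈ 2.3063.
So M = m × MB = 2.3063 × 41.9 ≈ 96.634 million.

$96.6 million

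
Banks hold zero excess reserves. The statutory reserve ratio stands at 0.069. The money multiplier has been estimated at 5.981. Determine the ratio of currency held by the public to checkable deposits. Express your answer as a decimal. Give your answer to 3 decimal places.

Using m = 5.981. From m = (1 + c)/(c + rr + e), rearranging gives 1 + c = m·(c + rr + e), so c·(1 − m) = m·(rr + e) − 1.
Hence c = [m·(rr + e) − 1]/(1 − m) = [5.981 × (0.069 + 0) − 1] / (1 − 5.981) ≈ 0.117910.

0.118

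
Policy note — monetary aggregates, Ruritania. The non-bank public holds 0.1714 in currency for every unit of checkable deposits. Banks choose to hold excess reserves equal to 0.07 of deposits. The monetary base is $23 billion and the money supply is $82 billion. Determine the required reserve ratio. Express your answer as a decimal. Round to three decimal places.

0.087

Using m = M/MB = 82/23 ≈ 3.565217. Since m = (1 + c)/(c + rr + e), the denominator satisfies c + rr + e = (1 + c)/m = (1 + 0.1714) / 3.565217 ≈ 0.328563.
With c = 0.1714 and e = 0.07, the required reserve ratio is 0.328563 − 0.1714 − 0.07 = 0.087163.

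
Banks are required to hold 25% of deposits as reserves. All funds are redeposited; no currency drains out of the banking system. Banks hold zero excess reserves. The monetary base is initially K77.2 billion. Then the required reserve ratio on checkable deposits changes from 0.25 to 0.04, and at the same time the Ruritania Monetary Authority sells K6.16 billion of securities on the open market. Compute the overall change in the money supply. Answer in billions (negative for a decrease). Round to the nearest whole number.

Before: m₁ = 1 / (0.25) = 4, MB₁ = 77.2, so M₁ = 4 × 77.2 = 308.8 billion.
After: m₂ = 1 / (0.04) = 25, MB₂ = 77.2 − 6.16 = 71.04, so M₂ = 25 × 71.04 = 1776 billion.
ΔM = M₂ − M₁ = 1776 − 308.8 = 1467.2 billion.

K1467 billion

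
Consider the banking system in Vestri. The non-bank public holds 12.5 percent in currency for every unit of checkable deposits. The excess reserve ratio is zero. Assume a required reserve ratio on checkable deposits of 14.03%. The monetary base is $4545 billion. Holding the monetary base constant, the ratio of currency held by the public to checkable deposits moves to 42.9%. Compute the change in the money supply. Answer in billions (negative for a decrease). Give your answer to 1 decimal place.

Initially m₁ = (1 + 0.125) / (0.1403 + 0.125) ≈ 4.240482, so M₁ = 4.240482 × 4545 ≈ 19272.9907 billion.
After the change m₂ = (1 + 0.429) / (0.1403 + 0.429) ≈ 2.510100, so M₂ = 2.510100 × 4545 = 11408.4045 billion.
ΔM = M₂ − M₁ = 11408.4045 − 19272.9907 = -7864.5862 billion.

-7864.6 billion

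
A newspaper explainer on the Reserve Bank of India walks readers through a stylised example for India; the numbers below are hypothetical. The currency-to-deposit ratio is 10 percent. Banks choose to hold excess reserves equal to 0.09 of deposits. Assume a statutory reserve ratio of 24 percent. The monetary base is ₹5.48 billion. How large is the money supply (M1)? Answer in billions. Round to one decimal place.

The money multiplier is m = (1 + c) / (rr + e + c) = (1 + 0.1) / (0.24 + 0.09 + 0.1) ≈ 2.5581.
So M = m × MB = 2.5581 × 5.48 ≈ 14.0184 billion.

₹14.0 billion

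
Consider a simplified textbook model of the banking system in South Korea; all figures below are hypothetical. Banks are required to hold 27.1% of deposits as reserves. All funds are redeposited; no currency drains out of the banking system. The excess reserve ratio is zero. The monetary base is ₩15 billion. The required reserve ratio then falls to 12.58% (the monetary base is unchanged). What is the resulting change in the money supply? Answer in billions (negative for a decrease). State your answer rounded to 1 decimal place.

Initially m₁ = 1 / (0.271) ≈ 3.69, so M₁ = 3.69 × 15 = 55.35 billion.
After the change m₂ = 1 / (0.1258) ≈ 7.9491, so M₂ = 7.9491 × 15 = 119.2365 billion.
ΔM = M₂ − M₁ = 119.2365 − 55.35 = 63.8865 billion.

₩63.9 billion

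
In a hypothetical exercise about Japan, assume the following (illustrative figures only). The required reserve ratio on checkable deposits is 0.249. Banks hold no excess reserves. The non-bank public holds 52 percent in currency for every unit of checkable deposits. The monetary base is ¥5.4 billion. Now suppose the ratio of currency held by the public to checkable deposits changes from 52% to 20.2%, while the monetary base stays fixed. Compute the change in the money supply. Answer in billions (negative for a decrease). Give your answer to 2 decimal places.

¥3.72 billion

Initially m₁ = (1 + 0.52) / (0.249 + 0.52) ≈ 1.9766, so M₁ = 1.9766 × 5.4 ≈ 10.6736 billion.
After the change m₂ = (1 + 0.202) / (0.249 + 0.202) ≈ 2.6652, so M₂ = 2.6652 × 5.4 ≈ 14.3921 billion.
ΔM = M₂ − M₁ = 14.3921 − 10.6736 = 3.7185 billion.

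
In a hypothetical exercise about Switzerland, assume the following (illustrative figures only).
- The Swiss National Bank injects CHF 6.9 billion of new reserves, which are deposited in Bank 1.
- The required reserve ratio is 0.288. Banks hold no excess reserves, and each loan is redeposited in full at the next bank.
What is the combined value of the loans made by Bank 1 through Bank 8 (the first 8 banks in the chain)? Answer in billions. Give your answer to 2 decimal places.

CHF 15.93 billion

Bank i lends (1 − rr)^i of the original deposit: Bank 1 lends 6.9·0.7120 = 4.9128, Bank 2 lends 6.9·0.7120² ≈ 3.4979, and so on.
Summing a geometric series: total = 6.9·[0.7120·(1 − 0.7120^8) / (1 − 0.7120)] ≈ 15.9317 billion.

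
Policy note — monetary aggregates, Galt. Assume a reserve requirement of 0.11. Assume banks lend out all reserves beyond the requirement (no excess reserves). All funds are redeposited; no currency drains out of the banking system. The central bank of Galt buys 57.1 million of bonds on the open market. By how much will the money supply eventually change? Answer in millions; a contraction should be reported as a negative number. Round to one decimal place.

The simple money multiplier is m = 1/rr = 1/0.11 ≈ 9.0909.
An open-market purchase increases the monetary base by 57.1 million, so ΔM = m × ΔMB = 9.0909 × 57.1 ≈ 519.0904 million.

519.1 million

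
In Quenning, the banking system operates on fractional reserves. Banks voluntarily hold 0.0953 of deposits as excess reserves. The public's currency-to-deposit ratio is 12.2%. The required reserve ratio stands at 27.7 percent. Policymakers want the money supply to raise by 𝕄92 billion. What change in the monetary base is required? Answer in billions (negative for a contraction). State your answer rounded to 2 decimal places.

The money multiplier is m = (1 + c) / (rr + e + c) = (1 + 0.122) / (0.277 + 0.0953 + 0.122) ≈ 2.26988.
ΔMB = ΔM / m = (+92) / 2.26988 ≈ 40.5308 billion.

𝕄40.53 billion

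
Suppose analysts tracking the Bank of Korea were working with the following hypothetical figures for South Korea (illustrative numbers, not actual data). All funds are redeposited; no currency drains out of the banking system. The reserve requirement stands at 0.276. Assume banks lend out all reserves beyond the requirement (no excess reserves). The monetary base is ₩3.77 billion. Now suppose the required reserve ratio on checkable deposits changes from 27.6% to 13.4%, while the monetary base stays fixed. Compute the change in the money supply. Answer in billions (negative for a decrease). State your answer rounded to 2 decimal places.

₩14.47 billion

Initially m₁ = 1 / (0.276) ≈ 3.6232, so M₁ = 3.6232 × 3.77 ≈ 13.6595 billion.
After the change m₂ = 1 / (0.134) ≈ 7.4627, so M₂ = 7.4627 × 3.77 ≈ 28.1344 billion.
ΔM = M₂ − M₁ = 28.1344 − 13.6595 = 14.4749 billion.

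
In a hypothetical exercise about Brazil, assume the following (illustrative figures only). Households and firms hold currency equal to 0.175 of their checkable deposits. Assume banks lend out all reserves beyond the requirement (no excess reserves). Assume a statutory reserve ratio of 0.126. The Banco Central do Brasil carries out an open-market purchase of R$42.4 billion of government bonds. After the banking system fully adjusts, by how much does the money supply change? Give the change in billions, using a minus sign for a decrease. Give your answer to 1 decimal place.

R$165.5 billion

The money multiplier is m = (1 + c) / (rr + c) = (1 + 0.175) / (0.126 + 0.175) ≈ 3.9037.
The purchase adds 42.4 billion of base, so ΔM = m × ΔMB = 3.9037 × (+42.4) ≈ 165.5169 billion.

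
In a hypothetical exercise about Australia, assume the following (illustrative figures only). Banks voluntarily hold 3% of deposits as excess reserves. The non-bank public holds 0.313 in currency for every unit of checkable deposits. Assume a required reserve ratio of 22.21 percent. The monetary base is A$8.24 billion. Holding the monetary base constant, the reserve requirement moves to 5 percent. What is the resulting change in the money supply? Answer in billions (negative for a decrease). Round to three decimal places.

Initially m₁ = (1 + 0.313) / (0.2221 + 0.03 + 0.313) ≈ 2.32348, so M₁ = 2.32348 × 8.24 ≈ 19.1455 billion.
After the change m₂ = (1 + 0.313) / (0.05 + 0.03 + 0.313) ≈ 3.34097, so M₂ = 3.34097 × 8.24 ≈ 27.5296 billion.
ΔM = M₂ − M₁ = 27.5296 − 19.1455 = 8.3841 billion.

A$8.384 billion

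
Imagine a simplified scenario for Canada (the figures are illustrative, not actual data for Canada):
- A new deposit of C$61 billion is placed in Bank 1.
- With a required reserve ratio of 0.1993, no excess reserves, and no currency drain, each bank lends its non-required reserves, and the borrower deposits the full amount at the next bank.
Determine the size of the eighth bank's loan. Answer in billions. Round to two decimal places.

C$10.31 billion

Each bank lends a fraction (1 − rr) = 0.8007 of the deposit it receives, so Bank 8 receives 61·0.8007^7 and lends 61·0.8007^8 ≈ 10.3060 billion.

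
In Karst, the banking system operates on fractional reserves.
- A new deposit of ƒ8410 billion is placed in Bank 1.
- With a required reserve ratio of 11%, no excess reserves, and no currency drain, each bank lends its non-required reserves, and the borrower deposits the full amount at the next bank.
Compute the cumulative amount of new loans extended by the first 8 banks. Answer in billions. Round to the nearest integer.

Bank i lends (1 − rr)^i of the original deposit: Bank 1 lends 8410·0.8900 = 7484.9000, Bank 2 lends 8410·0.8900² = 6661.5610, and so on.
Summing a geometric series: total = 8410·[0.8900·(1 − 0.8900^8) / (1 − 0.8900)] ≈ 41258.2059 billion.

ƒ41258 billion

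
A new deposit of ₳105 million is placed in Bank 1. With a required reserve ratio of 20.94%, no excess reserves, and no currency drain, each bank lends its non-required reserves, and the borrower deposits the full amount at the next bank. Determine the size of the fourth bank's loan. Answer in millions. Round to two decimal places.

₳41.02 million

Each bank lends a fraction (1 − rr) = 0.7906 of the deposit it receives, so Bank 4 receives 105·0.7906^3 and lends 105·0.7906^4 ≈ 41.0220 million.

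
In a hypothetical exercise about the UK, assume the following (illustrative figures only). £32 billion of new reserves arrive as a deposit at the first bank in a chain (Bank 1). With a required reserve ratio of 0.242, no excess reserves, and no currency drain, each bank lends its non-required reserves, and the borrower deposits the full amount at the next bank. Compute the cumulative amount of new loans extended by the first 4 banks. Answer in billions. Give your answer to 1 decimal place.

Bank i lends (1 − rr)^i of the original deposit: Bank 1 lends 32·0.7580 = 24.2560, Bank 2 lends 32·0.7580² ≈ 18.3860, and so on.
Summing a geometric series: total = 32·[0.7580·(1 − 0.7580^4) / (1 − 0.7580)] ≈ 67.1426 billion.

£67.1 billion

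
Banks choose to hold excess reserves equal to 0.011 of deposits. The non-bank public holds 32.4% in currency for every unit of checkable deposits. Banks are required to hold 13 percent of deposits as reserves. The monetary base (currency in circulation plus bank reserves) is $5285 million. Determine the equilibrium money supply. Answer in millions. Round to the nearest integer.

$15048 million

The money multiplier is m = (1 + c) / (rr + e + c) = (1 + 0.324) / (0.13 + 0.011 + 0.324) ≈ 2.84731.
So M = m × MB = 2.84731 × 5285 ≈ 15048.0333 million.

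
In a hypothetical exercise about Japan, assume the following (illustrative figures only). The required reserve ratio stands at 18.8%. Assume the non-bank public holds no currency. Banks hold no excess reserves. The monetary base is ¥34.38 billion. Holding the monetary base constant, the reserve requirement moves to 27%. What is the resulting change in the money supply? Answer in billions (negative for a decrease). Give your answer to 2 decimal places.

-55.54 billion

Initially m₁ = 1 / (0.188) ≈ 5.31915, so M₁ = 5.31915 × 34.38 ≈ 182.8724 billion.
After the change m₂ = 1 / (0.27) ≈ 3.70370, so M₂ = 3.70370 × 34.38 ≈ 127.3332 billion.
ΔM = M₂ − M₁ = 127.3332 − 182.8724 = -55.5392 billion.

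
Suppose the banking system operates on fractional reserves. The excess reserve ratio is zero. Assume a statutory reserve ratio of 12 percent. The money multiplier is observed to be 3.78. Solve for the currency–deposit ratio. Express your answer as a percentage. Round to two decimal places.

Using m = 3.78. From m = (1 + c)/(c + rr + e), rearranging gives 1 + c = m·(c + rr + e), so c·(1 − m) = m·(rr + e) − 1.
Hence c = [m·(rr + e) − 1]/(1 − m) = [3.78 × (0.12 + 0) − 1] / (1 − 3.78) ≈ 0.196547.

19.65%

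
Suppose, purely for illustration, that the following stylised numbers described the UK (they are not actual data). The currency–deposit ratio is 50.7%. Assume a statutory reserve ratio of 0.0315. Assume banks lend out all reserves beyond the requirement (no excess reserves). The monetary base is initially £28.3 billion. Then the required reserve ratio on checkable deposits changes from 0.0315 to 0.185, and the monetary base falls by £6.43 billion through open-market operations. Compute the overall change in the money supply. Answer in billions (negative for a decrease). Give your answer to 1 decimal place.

Before: m₁ = (1 + 0.507) / (0.0315 + 0.507) ≈ 2.7985, MB₁ = 28.3, so M₁ = 2.7985 × 28.3 ≈ 79.1976 billion.
After: m₂ = (1 + 0.507) / (0.185 + 0.507) ≈ 2.1777, MB₂ = 28.3 − 6.43 = 21.87, so M₂ = 2.1777 × 21.87 ≈ 47.6263 billion.
ΔM = M₂ − M₁ = 47.6263 − 79.1976 = -31.5713 billion.

-31.6 billion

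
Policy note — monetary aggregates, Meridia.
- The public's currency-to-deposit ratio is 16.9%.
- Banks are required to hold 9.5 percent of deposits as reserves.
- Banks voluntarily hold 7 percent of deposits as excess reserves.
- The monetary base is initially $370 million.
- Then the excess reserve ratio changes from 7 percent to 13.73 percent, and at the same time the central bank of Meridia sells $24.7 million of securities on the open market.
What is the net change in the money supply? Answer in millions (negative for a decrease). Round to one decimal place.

-289.1 million

Before: m₁ = (1 + 0.169) / (0.095 + 0.07 + 0.169) = 3.5, MB₁ = 370, so M₁ = 3.5 × 370 = 1295 million.
After: m₂ = (1 + 0.169) / (0.095 + 0.1373 + 0.169) ≈ 2.91303, MB₂ = 370 − 24.7 = 345.3, so M₂ = 2.91303 × 345.3 ≈ 1005.8693 million.
ΔM = M₂ − M₁ = 1005.8693 − 1295 = -289.1307 million.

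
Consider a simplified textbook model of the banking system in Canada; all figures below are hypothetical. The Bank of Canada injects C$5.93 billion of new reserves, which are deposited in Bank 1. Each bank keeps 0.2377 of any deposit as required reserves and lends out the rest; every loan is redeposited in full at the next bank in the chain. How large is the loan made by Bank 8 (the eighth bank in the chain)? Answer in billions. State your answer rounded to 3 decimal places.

C$0.676 billion

Each bank lends a fraction (1 − rr) = 0.7623 of the deposit it receives, so Bank 8 receives 5.93·0.7623^7 and lends 5.93·0.7623^8 ≈ 0.6762 billion.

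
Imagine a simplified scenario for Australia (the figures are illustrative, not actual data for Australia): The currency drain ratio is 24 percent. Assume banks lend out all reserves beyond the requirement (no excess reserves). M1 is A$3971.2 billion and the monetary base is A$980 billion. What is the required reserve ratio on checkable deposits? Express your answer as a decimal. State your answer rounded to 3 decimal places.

Using m = M/MB = 3971.2/980 ≈ 4.052245. Since m = (1 + c)/(c + rr + e), the denominator satisfies c + rr + e = (1 + c)/m = (1 + 0.24) / 4.052245 ≈ 0.306003.
With c = 0.24 and e = 0, the required reserve ratio on checkable deposits is 0.306003 − 0.24 − 0 = 0.066003.

0.066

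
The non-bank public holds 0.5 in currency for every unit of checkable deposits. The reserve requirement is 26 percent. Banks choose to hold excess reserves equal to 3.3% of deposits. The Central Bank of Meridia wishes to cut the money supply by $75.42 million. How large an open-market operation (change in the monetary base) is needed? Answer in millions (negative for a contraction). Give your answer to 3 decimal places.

The money multiplier is m = (1 + c) / (rr + e + c) = (1 + 0.5) / (0.26 + 0.033 + 0.5) ≈ 1.891551.
ΔMB = ΔM / m = (−75.42) / 1.891551 ≈ -39.872 million.

-39.872 million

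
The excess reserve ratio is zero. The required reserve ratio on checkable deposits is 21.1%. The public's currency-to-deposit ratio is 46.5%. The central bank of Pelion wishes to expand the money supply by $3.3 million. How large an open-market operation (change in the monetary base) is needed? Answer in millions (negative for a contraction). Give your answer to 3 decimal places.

$1.523 million

The money multiplier is m = (1 + c) / (rr + c) = (1 + 0.465) / (0.211 + 0.465) ≈ 2.16716.
ΔMB = ΔM / m = (+3.3) / 2.16716 ≈ 1.5227 million.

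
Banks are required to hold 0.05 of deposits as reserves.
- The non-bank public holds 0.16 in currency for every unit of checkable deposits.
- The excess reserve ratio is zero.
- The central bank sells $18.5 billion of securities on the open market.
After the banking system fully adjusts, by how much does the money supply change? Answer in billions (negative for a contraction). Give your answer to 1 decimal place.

The money multiplier is m = (1 + c) / (rr + c) = (1 + 0.16) / (0.05 + 0.16) ≈ 5.5238.
The sale removes 18.5 billion of base, so ΔM = m × ΔMB = 5.5238 × (−18.5) = -102.1903 billion.

-102.2 billion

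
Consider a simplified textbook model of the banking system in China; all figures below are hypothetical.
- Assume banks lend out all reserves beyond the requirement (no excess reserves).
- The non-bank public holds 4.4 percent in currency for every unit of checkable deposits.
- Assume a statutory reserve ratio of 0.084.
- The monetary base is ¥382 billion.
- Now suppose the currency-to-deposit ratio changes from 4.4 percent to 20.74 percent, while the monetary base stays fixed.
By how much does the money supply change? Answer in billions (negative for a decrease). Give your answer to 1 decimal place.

Initially m₁ = (1 + 0.044) / (0.084 + 0.044) = 8.15625, so M₁ = 8.15625 × 382 = 3115.6875 billion.
After the change m₂ = (1 + 0.2074) / (0.084 + 0.2074) ≈ 4.14345, so M₂ = 4.14345 × 382 = 1582.7979 billion.
ΔM = M₂ − M₁ = 1582.7979 − 3115.6875 = -1532.8896 billion.

-1532.9 billion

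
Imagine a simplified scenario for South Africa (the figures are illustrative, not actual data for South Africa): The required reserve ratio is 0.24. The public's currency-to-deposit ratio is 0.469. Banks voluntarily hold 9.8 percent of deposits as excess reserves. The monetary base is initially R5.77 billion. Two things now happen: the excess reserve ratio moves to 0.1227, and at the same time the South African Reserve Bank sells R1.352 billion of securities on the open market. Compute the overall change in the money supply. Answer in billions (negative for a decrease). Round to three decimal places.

-2.700 billion

Before: m₁ = (1 + 0.469) / (0.24 + 0.098 + 0.469) ≈ 1.82032, MB₁ = 5.77, so M₁ = 1.82032 × 5.77 ≈ 10.5032 billion.
After: m₂ = (1 + 0.469) / (0.24 + 0.1227 + 0.469) ≈ 1.76626, MB₂ = 5.77 − 1.352 = 4.418, so M₂ = 1.76626 × 4.418 ≈ 7.8033 billion.
ΔM = M₂ − M₁ = 7.8033 − 10.5032 = -2.6999 billion.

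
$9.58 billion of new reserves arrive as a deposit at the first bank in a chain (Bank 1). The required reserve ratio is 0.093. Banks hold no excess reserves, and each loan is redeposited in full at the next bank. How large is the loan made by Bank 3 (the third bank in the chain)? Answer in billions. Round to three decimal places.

$7.148 billion

Each bank lends a fraction (1 − rr) = 0.9070 of the deposit it receives, so Bank 3 receives 9.58·0.9070^2 and lends 9.58·0.9070^3 ≈ 7.1480 billion.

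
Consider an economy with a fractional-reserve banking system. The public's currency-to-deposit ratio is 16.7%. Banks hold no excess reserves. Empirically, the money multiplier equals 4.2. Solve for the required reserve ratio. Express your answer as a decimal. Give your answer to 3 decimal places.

0.111

Using m = 4.2. Since m = (1 + c)/(c + rr + e), the denominator satisfies c + rr + e = (1 + c)/m = (1 + 0.167) / 4.2 ≈ 0.277857.
With c = 0.167 and e = 0, the required reserve ratio is 0.277857 − 0.167 − 0 = 0.110857.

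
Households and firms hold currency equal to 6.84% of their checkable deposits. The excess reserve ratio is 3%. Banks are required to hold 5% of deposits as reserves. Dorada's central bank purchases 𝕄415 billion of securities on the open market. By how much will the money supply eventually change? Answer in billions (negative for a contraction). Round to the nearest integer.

The money multiplier is m = (1 + c) / (rr + e + c) = (1 + 0.0684) / (0.05 + 0.03 + 0.0684) ≈ 7.1995.
The purchase adds 415 billion of base, so ΔM = m × ΔMB = 7.1995 × (+415) = 2987.7925 billion.

𝕄2988 billion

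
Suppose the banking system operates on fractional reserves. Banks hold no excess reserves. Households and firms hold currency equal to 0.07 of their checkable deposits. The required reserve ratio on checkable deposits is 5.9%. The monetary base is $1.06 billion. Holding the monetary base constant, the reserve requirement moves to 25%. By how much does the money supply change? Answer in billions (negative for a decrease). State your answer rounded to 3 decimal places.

Initially m₁ = (1 + 0.07) / (0.059 + 0.07) ≈ 8.29457, so M₁ = 8.29457 × 1.06 ≈ 8.7922 billion.
After the change m₂ = (1 + 0.07) / (0.25 + 0.07) = 3.34375, so M₂ = 3.34375 × 1.06 ≈ 3.5444 billion.
ΔM = M₂ − M₁ = 3.5444 − 8.7922 = -5.2478 billion.

-5.248 billion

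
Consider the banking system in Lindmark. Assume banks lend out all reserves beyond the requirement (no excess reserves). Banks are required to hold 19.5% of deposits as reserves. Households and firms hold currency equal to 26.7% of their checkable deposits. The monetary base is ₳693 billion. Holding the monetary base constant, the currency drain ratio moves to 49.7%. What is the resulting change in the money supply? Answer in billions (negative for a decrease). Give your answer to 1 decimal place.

-401.3 billion

Initially m₁ = (1 + 0.267) / (0.195 + 0.267) ≈ 2.74242, so M₁ = 2.74242 × 693 ≈ 1900.4971 billion.
After the change m₂ = (1 + 0.497) / (0.195 + 0.497) ≈ 2.16329, so M₂ = 2.16329 × 693 ≈ 1499.16 billion.
ΔM = M₂ − M₁ = 1499.16 − 1900.4971 = -401.3371 billion.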